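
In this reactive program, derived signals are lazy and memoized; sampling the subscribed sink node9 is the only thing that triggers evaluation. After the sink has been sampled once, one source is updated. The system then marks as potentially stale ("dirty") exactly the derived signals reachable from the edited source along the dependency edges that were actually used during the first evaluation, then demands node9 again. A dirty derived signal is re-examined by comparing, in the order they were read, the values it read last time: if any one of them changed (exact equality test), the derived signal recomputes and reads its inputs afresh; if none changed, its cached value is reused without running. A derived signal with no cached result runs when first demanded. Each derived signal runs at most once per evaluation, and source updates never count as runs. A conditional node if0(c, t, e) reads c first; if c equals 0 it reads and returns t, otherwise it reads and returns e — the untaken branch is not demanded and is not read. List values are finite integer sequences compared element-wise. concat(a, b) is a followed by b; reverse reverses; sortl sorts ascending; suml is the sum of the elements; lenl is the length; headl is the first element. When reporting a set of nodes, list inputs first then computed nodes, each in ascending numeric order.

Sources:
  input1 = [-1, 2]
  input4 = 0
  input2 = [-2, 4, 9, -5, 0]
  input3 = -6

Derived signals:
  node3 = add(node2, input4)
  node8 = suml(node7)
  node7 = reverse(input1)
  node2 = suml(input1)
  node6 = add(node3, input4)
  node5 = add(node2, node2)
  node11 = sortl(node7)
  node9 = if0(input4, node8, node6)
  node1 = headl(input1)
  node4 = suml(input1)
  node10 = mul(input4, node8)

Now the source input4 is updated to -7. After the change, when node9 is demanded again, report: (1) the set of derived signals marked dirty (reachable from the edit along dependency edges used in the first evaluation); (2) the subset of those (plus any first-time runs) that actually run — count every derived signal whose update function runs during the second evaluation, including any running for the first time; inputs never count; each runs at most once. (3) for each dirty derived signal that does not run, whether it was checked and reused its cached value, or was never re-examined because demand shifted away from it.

The edit dirties: node9.
4 derived signals run: node2, node3, node6, node9.
No dirty derived signal escaped a run.
Note the branch switch — node2, node3, node6 had no cache and run now for the first time.

First demand of the output computes:
  node7 = reverse([-1, 2]) = [2, -1]
  node8 = suml([2, -1]) = 1
  node9 = if0(input4=0 -> then branch node8) = 1

After the edit, cleaning proceeds:
  node2: had never run; runs now, result 1.
  node3: had never run; runs now, result -6.
  node6: had never run; runs now, result -13.
  node9: a read changed (input4 0->-7) — executes, giving -13.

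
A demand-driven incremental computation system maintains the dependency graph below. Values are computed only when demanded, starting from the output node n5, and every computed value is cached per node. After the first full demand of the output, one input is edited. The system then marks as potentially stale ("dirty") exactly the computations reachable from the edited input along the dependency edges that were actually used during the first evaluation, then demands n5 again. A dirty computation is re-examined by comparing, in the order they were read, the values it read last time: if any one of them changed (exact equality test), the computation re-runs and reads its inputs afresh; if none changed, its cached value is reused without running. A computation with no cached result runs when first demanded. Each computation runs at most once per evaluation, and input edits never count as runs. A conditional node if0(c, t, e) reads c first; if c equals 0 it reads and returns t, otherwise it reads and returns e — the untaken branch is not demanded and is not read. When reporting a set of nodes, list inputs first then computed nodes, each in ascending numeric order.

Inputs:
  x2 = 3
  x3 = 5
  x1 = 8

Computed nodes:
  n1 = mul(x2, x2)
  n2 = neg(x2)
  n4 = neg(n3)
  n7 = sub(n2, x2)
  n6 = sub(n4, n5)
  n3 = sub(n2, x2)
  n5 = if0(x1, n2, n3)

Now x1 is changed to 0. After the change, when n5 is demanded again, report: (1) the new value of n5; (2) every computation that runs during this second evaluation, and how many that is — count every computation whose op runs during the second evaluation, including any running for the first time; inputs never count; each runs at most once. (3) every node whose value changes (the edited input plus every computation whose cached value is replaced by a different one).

First evaluation (everything demanded from the output):
  n2 = neg(3) = -3
  n3 = sub(-3, 3) = -6
  n5 = if0(x1=8 -> else branch n3) = -6

Propagation after the edit:
  n5: runs — x1 8->0; result -3.

New value of n5: -3.
Computations that run: n5 — 1 in total.
Values that change: x1, n5.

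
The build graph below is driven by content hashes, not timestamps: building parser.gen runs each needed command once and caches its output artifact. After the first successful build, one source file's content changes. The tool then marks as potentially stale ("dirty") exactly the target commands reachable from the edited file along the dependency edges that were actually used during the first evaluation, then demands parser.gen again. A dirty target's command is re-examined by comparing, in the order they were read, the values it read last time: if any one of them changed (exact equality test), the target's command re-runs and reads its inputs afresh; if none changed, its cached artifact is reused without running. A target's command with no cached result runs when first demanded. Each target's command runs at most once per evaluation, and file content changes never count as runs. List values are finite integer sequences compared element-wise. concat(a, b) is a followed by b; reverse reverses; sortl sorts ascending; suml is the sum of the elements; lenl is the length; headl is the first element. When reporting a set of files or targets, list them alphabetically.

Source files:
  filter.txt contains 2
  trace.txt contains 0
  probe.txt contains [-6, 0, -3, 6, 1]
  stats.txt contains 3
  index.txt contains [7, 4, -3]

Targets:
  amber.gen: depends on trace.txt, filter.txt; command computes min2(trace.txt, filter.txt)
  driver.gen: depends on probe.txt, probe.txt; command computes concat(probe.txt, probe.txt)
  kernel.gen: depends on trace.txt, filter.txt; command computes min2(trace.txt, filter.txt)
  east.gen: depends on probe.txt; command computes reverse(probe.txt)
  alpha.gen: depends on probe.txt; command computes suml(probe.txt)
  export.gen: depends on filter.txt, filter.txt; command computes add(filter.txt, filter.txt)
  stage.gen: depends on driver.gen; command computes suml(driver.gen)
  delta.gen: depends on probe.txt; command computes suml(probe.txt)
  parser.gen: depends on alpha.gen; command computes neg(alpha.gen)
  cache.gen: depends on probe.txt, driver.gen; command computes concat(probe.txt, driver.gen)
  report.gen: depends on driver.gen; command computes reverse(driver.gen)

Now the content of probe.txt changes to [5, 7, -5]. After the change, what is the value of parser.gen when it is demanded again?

parser.gen now evaluates to -7.

Initial pass — values computed on the first demand:
  alpha.gen = suml([-6, 0, -3, 6, 1]) = -2
  parser.gen = neg(-2) = 2

Second demand — change propagation:
  alpha.gen: re-runs because probe.txt [-6, 0, -3, 6, 1]->[5, 7, -5]; new result 7.
  parser.gen: re-runs because alpha.gen -2->7; new result -7.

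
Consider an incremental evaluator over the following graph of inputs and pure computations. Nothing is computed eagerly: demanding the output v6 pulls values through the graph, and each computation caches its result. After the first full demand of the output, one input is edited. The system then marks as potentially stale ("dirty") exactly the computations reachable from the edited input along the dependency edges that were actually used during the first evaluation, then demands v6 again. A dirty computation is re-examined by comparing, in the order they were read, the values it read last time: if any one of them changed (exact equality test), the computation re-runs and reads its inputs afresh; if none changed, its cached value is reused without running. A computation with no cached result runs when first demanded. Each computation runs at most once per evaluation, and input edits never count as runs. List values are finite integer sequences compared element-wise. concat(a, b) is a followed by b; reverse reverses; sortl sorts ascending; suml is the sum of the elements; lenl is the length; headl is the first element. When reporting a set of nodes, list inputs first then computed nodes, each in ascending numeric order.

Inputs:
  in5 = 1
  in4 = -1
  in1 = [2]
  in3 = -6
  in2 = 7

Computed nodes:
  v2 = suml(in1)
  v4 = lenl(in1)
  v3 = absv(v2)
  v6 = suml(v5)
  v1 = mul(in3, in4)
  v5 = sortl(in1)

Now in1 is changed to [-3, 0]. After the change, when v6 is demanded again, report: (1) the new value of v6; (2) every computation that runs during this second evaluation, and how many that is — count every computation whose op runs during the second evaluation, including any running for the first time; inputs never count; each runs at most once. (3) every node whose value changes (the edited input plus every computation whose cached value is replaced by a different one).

Initial pass — values computed on the first demand:
  v5 = sortl([2]) = [2]
  v6 = suml([2]) = 2

Second demand — change propagation:
  v5: re-runs because in1 [2]->[-3, 0]; new result [-3, 0].
  v6: re-runs because v5 [2]->[-3, 0]; new result -3.

v6 now evaluates to -3.
Run set: v5, v6 (2 run).
Changed values: in1, v5, v6.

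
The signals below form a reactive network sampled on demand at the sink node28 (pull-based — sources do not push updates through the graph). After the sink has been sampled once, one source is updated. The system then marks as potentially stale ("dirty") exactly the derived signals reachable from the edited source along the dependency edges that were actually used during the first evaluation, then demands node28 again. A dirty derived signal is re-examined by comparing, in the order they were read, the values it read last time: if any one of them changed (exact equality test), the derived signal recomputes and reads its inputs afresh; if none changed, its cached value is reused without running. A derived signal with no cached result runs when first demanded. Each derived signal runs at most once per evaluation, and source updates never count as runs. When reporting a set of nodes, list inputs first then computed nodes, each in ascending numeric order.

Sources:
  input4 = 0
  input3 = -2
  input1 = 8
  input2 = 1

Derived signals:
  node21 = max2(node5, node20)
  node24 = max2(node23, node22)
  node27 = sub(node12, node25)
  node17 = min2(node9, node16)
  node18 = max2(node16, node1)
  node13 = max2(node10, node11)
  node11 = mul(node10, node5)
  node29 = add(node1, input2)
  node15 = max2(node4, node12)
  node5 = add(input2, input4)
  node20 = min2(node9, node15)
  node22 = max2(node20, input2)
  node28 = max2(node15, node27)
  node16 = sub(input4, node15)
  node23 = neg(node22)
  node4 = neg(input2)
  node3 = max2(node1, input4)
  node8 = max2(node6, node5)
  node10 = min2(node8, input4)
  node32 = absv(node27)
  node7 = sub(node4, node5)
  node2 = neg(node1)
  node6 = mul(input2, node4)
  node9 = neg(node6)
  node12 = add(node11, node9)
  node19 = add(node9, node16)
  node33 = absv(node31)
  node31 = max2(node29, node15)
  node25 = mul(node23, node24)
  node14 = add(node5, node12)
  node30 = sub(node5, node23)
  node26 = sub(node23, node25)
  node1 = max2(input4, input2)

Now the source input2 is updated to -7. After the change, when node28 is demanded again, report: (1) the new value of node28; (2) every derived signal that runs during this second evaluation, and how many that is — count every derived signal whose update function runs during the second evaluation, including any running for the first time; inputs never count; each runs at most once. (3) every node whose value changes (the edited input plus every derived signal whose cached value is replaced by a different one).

node28 now evaluates to 2499.
Run set: node4, node5, node6, node8, node9, node10, node11, node12, node15, node20, node22, node23, node24, node25, node27, node28 (16 run).
Changed values: input2, node4, node5, node6, node8, node9, node10, node11, node12, node15, node20, node22, node23, node24, node25, node27, node28.

Initial pass — values computed on the first demand:
  node4 = neg(1) = -1
  node5 = add(1, 0) = 1
  node6 = mul(1, -1) = -1
  node8 = max2(-1, 1) = 1
  node9 = neg(-1) = 1
  node10 = min2(1, 0) = 0
  node11 = mul(0, 1) = 0
  node12 = add(0, 1) = 1
  node15 = max2(-1, 1) = 1
  node20 = min2(1, 1) = 1
  node22 = max2(1, 1) = 1
  node23 = neg(1) = -1
  node24 = max2(-1, 1) = 1
  node25 = mul(-1, 1) = -1
  node27 = sub(1, -1) = 2
  node28 = max2(1, 2) = 2

Second demand — change propagation:
  node4: re-runs because input2 1->-7; new result 7.
  node5: re-runs because input2 1->-7; new result -7.
  node6: re-runs because input2 1->-7; node4 -1->7; new result -49.
  node8: re-runs because node6 -1->-49; node5 1->-7; new result -7.
  node9: re-runs because node6 -1->-49; new result 49.
  node10: re-runs because node8 1->-7; new result -7.
  node11: re-runs because node10 0->-7; node5 1->-7; new result 49.
  node12: re-runs because node11 0->49; node9 1->49; new result 98.
  node15: re-runs because node4 -1->7; node12 1->98; new result 98.
  node20: re-runs because node9 1->49; node15 1->98; new result 49.
  node22: re-runs because node20 1->49; input2 1->-7; new result 49.
  node23: re-runs because node22 1->49; new result -49.
  node24: re-runs because node23 -1->-49; node22 1->49; new result 49.
  node25: re-runs because node23 -1->-49; node24 1->49; new result -2401.
  node27: re-runs because node12 1->98; node25 -1->-2401; new result 2499.
  node28: re-runs because node15 1->98; node27 2->2499; new result 2499.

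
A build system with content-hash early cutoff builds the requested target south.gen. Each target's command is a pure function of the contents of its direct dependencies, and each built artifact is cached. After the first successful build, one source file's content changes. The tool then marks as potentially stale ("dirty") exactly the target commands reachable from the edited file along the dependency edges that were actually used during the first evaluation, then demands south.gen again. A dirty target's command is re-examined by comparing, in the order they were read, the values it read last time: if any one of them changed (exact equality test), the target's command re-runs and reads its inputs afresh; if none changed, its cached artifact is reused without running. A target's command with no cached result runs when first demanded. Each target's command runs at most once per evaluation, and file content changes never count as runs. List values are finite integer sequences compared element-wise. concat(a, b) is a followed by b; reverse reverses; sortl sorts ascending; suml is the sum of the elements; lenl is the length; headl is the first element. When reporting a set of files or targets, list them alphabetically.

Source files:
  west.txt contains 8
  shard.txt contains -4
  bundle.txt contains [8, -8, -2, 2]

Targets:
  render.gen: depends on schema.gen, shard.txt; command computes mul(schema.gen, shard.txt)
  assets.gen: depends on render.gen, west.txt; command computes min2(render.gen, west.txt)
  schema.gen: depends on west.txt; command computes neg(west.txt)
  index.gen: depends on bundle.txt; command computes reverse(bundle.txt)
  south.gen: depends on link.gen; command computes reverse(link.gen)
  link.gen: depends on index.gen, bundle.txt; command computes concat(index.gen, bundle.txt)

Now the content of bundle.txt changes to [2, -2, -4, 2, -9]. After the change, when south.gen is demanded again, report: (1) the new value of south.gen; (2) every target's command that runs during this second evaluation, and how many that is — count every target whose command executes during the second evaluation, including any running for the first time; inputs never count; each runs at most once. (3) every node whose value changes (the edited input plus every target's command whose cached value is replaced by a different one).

New value of south.gen: [-9, 2, -4, -2, 2, 2, -2, -4, 2, -9].
Target commands that run: index.gen, link.gen, south.gen — 3 in total.
Values that change: bundle.txt, index.gen, link.gen, south.gen.

First evaluation (everything demanded from the output):
  index.gen = reverse([8, -8, -2, 2]) = [2, -2, -8, 8]
  link.gen = concat([2, -2, -8, 8], [8, -8, -2, 2]) = [2, -2, -8, 8, 8, -8, -2, 2]
  south.gen = reverse([2, -2, -8, 8, 8, -8, -2, 2]) = [2, -2, -8, 8, 8, -8, -2, 2]

Propagation after the edit:
  index.gen: runs — bundle.txt [8, -8, -2, 2]->[2, -2, -4, 2, -9]; result [-9, 2, -4, -2, 2].
  link.gen: runs — index.gen [2, -2, -8, 8]->[-9, 2, -4, -2, 2]; bundle.txt [8, -8, -2, 2]->[2, -2, -4, 2, -9]; result [-9, 2, -4, -2, 2, 2, -2, -4, 2, -9].
  south.gen: runs — link.gen [2, -2, -8, 8, 8, -8, -2, 2]->[-9, 2, -4, -2, 2, 2, -2, -4, 2, -9]; result [-9, 2, -4, -2, 2, 2, -2, -4, 2, -9].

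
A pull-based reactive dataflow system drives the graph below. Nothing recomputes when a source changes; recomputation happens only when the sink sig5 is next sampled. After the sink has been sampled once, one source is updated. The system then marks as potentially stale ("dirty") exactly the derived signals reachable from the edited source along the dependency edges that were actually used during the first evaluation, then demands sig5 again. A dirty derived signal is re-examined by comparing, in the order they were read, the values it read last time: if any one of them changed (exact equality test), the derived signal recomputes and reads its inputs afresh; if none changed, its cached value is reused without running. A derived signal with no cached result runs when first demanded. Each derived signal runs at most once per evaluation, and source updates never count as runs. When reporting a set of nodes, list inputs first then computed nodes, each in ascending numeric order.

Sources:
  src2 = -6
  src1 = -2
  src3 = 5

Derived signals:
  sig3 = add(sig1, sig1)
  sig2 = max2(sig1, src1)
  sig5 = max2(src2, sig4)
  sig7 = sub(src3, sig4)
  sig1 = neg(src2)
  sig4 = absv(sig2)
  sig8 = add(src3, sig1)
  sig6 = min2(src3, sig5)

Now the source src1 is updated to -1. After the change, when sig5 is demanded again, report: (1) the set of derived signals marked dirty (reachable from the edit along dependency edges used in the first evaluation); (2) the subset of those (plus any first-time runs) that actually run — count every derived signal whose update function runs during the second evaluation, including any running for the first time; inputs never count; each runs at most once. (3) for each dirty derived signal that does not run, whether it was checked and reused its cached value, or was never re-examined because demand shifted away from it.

Marked dirty: sig2, sig4, sig5.
Derived signals that run: sig2 — 1 in total.
Checked but reused from cache: sig4, sig5.
Key observation: the change is absorbed at sig2 — it re-runs but produces the same value, and the output's value is unchanged.

First evaluation (everything demanded from the output):
  sig1 = neg(-6) = 6
  sig2 = max2(6, -2) = 6
  sig4 = absv(6) = 6
  sig5 = max2(-6, 6) = 6

Propagation after the edit:
  sig2: runs — src1 -2->-1; result 6 (same value as before).
  sig4: checked — values it read are unchanged (sig2 unchanged); reused cached 6 without running.
  sig5: checked — values it read are unchanged (src2 unchanged, sig4 unchanged); reused cached 6 without running.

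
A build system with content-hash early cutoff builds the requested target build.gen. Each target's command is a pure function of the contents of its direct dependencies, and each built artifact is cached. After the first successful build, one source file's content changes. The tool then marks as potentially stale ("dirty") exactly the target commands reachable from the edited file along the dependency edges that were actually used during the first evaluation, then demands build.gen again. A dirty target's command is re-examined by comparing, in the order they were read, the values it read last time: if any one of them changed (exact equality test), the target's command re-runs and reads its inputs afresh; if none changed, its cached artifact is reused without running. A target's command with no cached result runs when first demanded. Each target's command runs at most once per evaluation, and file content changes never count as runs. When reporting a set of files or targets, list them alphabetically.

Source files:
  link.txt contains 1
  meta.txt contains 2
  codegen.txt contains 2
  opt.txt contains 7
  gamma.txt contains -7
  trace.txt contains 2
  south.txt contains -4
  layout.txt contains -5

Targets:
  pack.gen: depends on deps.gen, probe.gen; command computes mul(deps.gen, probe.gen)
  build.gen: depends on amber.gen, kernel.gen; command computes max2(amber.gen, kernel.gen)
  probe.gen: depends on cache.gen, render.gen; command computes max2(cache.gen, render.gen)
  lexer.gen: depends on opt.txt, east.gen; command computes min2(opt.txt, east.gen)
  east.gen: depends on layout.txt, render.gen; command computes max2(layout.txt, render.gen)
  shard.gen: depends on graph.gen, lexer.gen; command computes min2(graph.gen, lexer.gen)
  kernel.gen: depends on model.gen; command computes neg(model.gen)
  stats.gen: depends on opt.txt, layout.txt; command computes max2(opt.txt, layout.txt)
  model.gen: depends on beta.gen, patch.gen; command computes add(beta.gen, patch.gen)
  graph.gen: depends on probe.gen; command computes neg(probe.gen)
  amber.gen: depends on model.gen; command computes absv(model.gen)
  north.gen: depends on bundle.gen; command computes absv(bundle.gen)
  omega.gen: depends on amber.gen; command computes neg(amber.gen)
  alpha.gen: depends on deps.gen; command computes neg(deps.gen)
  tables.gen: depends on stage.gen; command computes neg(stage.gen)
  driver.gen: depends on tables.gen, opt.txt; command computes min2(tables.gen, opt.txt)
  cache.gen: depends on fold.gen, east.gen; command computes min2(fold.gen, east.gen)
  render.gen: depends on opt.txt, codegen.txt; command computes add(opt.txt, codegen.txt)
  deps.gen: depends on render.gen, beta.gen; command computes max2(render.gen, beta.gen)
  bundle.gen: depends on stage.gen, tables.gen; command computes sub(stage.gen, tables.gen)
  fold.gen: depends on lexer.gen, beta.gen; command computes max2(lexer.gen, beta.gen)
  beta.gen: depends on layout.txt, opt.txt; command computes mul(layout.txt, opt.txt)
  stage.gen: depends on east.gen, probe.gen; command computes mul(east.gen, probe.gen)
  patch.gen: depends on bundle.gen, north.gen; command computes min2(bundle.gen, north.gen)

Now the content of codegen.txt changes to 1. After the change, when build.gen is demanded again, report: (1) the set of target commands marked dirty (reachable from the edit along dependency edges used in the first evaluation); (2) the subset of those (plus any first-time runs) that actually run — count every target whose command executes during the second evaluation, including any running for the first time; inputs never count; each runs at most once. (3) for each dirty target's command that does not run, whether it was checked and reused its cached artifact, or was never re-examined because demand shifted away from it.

Marked dirty: amber.gen, build.gen, bundle.gen, cache.gen, east.gen, fold.gen, kernel.gen, lexer.gen, model.gen, north.gen, patch.gen, probe.gen, render.gen, stage.gen, tables.gen.
Target commands that run: amber.gen, build.gen, bundle.gen, cache.gen, east.gen, kernel.gen, lexer.gen, model.gen, north.gen, patch.gen, probe.gen, render.gen, stage.gen, tables.gen — 14 in total.
Checked but reused from cache: fold.gen.
Key observation: the cutoff stops propagation at fold.gen — its inputs' values are unchanged, so it reuses its cache.

First evaluation (everything demanded from the output):
  beta.gen = mul(-5, 7) = -35
  render.gen = add(7, 2) = 9
  east.gen = max2(-5, 9) = 9
  lexer.gen = min2(7, 9) = 7
  fold.gen = max2(7, -35) = 7
  cache.gen = min2(7, 9) = 7
  probe.gen = max2(7, 9) = 9
  stage.gen = mul(9, 9) = 81
  tables.gen = neg(81) = -81
  bundle.gen = sub(81, -81) = 162
  north.gen = absv(162) = 162
  patch.gen = min2(162, 162) = 162
  model.gen = add(-35, 162) = 127
  amber.gen = absv(127) = 127
  kernel.gen = neg(127) = -127
  build.gen = max2(127, -127) = 127

Propagation after the edit:
  render.gen: runs — codegen.txt 2->1; result 8.
  east.gen: runs — render.gen 9->8; result 8.
  lexer.gen: runs — east.gen 9->8; result 7 (same value as before).
  fold.gen: checked — values it read are unchanged (lexer.gen unchanged, beta.gen unchanged); reused cached 7 without running.
  cache.gen: runs — east.gen 9->8; result 7 (same value as before).
  probe.gen: runs — render.gen 9->8; result 8.
  stage.gen: runs — east.gen 9->8; probe.gen 9->8; result 64.
  tables.gen: runs — stage.gen 81->64; result -64.
  bundle.gen: runs — stage.gen 81->64; tables.gen -81->-64; result 128.
  north.gen: runs — bundle.gen 162->128; result 128.
  patch.gen: runs — bundle.gen 162->128; north.gen 162->128; result 128.
  model.gen: runs — patch.gen 162->128; result 93.
  amber.gen: runs — model.gen 127->93; result 93.
  kernel.gen: runs — model.gen 127->93; result -93.
  build.gen: runs — amber.gen 127->93; kernel.gen -127->-93; result 93.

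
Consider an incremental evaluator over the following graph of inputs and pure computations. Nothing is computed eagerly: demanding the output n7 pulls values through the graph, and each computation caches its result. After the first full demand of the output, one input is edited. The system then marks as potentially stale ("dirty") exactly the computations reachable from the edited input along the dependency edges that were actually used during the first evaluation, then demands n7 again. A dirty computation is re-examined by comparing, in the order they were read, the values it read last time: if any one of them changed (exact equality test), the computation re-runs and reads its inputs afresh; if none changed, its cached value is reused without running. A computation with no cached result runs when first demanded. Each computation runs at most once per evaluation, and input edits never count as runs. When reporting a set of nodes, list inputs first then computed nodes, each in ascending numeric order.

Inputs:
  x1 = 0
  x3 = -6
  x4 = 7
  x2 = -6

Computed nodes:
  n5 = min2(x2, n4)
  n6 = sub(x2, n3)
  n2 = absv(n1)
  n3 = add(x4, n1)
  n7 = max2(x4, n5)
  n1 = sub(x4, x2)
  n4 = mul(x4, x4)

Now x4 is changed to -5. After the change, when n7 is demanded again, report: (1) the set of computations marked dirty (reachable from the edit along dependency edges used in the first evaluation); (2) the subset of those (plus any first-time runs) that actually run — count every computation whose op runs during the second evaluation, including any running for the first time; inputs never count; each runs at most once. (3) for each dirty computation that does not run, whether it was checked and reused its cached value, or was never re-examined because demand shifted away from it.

Dirty set: n4, n5, n7.
Run set: n4, n5, n7 (3 run).
All dirty computations ended up running.

Initial pass — values computed on the first demand:
  n4 = mul(7, 7) = 49
  n5 = min2(-6, 49) = -6
  n7 = max2(7, -6) = 7

Second demand — change propagation:
  n4: re-runs because x4 7->-5; x4 7->-5; new result 25.
  n5: re-runs because n4 49->25; new result -6 (unchanged).
  n7: re-runs because x4 7->-5; new result -5.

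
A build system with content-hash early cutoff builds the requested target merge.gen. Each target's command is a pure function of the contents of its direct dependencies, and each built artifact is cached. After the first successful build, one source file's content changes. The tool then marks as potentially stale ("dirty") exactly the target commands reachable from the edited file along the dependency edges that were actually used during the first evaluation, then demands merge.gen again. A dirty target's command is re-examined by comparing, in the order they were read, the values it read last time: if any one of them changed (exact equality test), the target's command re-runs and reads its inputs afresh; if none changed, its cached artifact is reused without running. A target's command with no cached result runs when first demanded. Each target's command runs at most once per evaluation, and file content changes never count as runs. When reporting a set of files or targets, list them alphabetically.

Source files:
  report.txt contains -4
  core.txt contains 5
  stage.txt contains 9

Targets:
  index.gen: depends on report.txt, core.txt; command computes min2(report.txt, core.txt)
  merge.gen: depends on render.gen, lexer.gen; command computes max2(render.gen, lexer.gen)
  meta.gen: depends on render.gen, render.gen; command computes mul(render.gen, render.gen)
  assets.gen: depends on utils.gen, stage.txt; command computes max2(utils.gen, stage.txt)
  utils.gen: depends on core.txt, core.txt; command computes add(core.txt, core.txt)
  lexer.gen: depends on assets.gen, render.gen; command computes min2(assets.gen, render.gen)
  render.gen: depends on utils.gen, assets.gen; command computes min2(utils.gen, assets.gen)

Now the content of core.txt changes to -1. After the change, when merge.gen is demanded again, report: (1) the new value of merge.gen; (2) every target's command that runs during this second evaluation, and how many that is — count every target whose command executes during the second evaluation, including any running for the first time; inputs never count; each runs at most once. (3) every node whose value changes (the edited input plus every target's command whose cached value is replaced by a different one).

New value of merge.gen: -2.
Target commands that run: assets.gen, lexer.gen, merge.gen, render.gen, utils.gen — 5 in total.
Values that change: assets.gen, core.txt, lexer.gen, merge.gen, render.gen, utils.gen.

First evaluation (everything demanded from the output):
  utils.gen = add(5, 5) = 10
  assets.gen = max2(10, 9) = 10
  render.gen = min2(10, 10) = 10
  lexer.gen = min2(10, 10) = 10
  merge.gen = max2(10, 10) = 10

Propagation after the edit:
  utils.gen: runs — core.txt 5->-1; core.txt 5->-1; result -2.
  assets.gen: runs — utils.gen 10->-2; result 9.
  render.gen: runs — utils.gen 10->-2; assets.gen 10->9; result -2.
  lexer.gen: runs — assets.gen 10->9; render.gen 10->-2; result -2.
  merge.gen: runs — render.gen 10->-2; lexer.gen 10->-2; result -2.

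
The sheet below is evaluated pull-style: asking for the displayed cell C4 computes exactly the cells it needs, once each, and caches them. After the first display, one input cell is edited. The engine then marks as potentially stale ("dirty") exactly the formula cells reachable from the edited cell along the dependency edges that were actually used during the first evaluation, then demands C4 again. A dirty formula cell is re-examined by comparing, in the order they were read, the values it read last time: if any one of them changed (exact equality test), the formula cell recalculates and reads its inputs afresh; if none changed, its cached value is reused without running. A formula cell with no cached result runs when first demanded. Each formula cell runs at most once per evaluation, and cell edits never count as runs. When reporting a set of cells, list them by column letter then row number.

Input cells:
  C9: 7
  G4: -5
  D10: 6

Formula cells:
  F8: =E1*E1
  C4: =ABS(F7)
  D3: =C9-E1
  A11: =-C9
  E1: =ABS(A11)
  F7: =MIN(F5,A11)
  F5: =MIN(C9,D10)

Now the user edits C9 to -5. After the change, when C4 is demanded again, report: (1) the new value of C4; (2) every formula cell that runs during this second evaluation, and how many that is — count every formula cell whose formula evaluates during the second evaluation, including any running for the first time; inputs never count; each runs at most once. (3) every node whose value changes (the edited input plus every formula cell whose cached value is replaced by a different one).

Demanding C4 again yields 5.
4 formula cells run: A11, C4, F5, F7.
The nodes whose values change: A11, C4, C9, F5, F7.

First demand of the output computes:
  A11 = -(7) = -7
  F5 = MIN(7, 6) = 6
  F7 = MIN(6, -7) = -7
  C4 = ABS(-7) = 7

After the edit, cleaning proceeds:
  A11: a read changed (C9 7->-5) — executes, giving 5.
  F5: a read changed (C9 7->-5) — executes, giving -5.
  F7: a read changed (F5 6->-5; A11 -7->5) — executes, giving -5.
  C4: a read changed (F7 -7->-5) — executes, giving 5.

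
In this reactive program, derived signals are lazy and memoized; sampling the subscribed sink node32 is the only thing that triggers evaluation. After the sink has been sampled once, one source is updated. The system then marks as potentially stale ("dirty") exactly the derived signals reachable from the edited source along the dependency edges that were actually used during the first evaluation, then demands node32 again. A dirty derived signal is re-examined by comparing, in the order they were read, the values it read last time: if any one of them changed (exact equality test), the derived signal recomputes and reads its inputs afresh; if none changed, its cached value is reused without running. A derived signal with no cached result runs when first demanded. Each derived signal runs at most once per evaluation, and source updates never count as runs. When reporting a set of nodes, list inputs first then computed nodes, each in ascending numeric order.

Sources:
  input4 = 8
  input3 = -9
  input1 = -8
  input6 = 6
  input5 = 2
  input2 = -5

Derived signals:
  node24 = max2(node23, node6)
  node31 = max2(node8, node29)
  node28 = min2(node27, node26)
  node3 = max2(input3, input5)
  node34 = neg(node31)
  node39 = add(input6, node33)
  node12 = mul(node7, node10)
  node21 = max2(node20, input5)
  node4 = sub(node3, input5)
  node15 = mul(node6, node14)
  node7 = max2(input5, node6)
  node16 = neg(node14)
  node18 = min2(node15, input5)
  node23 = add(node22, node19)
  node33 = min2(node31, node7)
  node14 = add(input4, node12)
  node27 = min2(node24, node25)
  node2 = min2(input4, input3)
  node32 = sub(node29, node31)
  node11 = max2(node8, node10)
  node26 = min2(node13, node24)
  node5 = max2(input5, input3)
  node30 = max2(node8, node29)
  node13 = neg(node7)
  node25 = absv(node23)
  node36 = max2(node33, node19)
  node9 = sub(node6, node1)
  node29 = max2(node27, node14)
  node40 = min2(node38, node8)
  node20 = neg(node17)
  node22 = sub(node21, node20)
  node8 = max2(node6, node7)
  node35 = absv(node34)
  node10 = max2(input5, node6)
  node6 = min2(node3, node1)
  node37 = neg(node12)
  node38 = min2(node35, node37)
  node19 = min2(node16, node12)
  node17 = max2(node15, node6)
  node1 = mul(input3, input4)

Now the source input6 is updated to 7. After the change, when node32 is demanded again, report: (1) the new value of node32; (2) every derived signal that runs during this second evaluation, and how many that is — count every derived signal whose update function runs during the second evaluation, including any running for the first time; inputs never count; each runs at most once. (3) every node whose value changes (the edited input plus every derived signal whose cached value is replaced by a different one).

Demanding node32 again yields 0.
0 derived signals run: none.
The nodes whose values change: input6.
Note the shortcut — input6 feeds only undemanded nodes, so no recomputation happens.

First demand of the output computes:
  node1 = mul(-9, 8) = -72
  node3 = max2(-9, 2) = 2
  node6 = min2(2, -72) = -72
  node7 = max2(2, -72) = 2
  node8 = max2(-72, 2) = 2
  node10 = max2(2, -72) = 2
  node12 = mul(2, 2) = 4
  node14 = add(8, 4) = 12
  node15 = mul(-72, 12) = -864
  node16 = neg(12) = -12
  node17 = max2(-864, -72) = -72
  node19 = min2(-12, 4) = -12
  node20 = neg(-72) = 72
  node21 = max2(72, 2) = 72
  node22 = sub(72, 72) = 0
  node23 = add(0, -12) = -12
  node24 = max2(-12, -72) = -12
  node25 = absv(-12) = 12
  node27 = min2(-12, 12) = -12
  node29 = max2(-12, 12) = 12
  node31 = max2(2, 12) = 12
  node32 = sub(12, 12) = 0

After the edit, cleaning proceeds:
  input6 only reaches undemanded nodes; the second demand re-runs nothing.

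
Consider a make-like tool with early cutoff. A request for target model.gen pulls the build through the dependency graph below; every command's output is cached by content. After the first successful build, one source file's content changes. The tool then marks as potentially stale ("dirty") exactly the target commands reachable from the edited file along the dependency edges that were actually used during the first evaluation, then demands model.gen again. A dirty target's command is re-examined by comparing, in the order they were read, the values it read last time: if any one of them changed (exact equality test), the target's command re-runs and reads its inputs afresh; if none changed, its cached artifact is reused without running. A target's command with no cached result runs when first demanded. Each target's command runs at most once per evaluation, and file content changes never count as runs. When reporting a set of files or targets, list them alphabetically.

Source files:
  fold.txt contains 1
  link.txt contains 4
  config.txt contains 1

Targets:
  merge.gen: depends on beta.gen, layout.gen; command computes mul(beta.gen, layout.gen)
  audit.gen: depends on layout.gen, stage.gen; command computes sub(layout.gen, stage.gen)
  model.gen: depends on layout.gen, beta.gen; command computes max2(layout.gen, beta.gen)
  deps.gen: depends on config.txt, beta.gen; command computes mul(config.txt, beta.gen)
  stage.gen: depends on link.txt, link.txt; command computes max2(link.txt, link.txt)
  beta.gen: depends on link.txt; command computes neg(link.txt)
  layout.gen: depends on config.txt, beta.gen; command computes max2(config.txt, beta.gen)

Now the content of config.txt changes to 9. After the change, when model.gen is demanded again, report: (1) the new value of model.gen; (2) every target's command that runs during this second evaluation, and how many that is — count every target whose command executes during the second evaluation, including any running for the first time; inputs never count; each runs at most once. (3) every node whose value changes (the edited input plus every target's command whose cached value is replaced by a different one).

First demand of the output computes:
  beta.gen = neg(4) = -4
  layout.gen = max2(1, -4) = 1
  model.gen = max2(1, -4) = 1

After the edit, cleaning proceeds:
  layout.gen: a read changed (config.txt 1->9) — executes, giving 9.
  model.gen: a read changed (layout.gen 1->9) — executes, giving 9.

Demanding model.gen again yields 9.
2 target commands run: layout.gen, model.gen.
The nodes whose values change: config.txt, layout.gen, model.gen.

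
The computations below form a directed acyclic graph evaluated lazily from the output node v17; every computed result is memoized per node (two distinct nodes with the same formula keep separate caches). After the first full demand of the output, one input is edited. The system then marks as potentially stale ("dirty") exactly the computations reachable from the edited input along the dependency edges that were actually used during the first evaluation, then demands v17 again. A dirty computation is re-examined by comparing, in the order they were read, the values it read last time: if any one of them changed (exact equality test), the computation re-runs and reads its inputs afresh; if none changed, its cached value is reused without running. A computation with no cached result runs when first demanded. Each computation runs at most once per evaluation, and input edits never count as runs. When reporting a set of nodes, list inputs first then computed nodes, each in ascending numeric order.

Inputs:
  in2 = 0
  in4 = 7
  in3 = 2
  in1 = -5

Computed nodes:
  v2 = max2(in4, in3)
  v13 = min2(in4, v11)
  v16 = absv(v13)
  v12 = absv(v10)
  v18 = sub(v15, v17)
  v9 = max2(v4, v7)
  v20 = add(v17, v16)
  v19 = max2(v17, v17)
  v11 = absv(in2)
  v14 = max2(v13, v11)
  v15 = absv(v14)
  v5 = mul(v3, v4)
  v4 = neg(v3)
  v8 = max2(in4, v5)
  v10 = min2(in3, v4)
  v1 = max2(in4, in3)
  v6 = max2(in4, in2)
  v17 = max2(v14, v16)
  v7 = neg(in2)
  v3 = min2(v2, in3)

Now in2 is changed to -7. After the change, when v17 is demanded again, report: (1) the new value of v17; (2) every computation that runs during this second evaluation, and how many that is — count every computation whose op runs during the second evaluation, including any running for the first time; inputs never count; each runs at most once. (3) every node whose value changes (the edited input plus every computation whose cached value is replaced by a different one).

First demand of the output computes:
  v11 = absv(0) = 0
  v13 = min2(7, 0) = 0
  v14 = max2(0, 0) = 0
  v16 = absv(0) = 0
  v17 = max2(0, 0) = 0

After the edit, cleaning proceeds:
  v11: a read changed (in2 0->-7) — executes, giving 7.
  v13: a read changed (v11 0->7) — executes, giving 7.
  v14: a read changed (v13 0->7; v11 0->7) — executes, giving 7.
  v16: a read changed (v13 0->7) — executes, giving 7.
  v17: a read changed (v14 0->7; v16 0->7) — executes, giving 7.

Demanding v17 again yields 7.
5 computations run: v11, v13, v14, v16, v17.
The nodes whose values change: in2, v11, v13, v14, v16, v17.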